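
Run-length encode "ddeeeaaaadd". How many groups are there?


Input: ddeeeaaaadd
Scanning for consecutive runs:
  Group 1: 'd' x 2 (positions 0-1)
  Group 2: 'e' x 3 (positions 2-4)
  Group 3: 'a' x 4 (positions 5-8)
  Group 4: 'd' x 2 (positions 9-10)
Total groups: 4

4


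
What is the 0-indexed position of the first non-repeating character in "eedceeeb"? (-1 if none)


Input: eedceeeb
Character frequencies:
  'b': 1
  'c': 1
  'd': 1
  'e': 5
Scanning left to right for freq == 1:
  Position 0 ('e'): freq=5, skip
  Position 1 ('e'): freq=5, skip
  Position 2 ('d'): unique! => answer = 2

2


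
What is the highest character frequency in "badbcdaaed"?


Input: badbcdaaed
Character counts:
  'a': 3
  'b': 2
  'c': 1
  'd': 3
  'e': 1
Maximum frequency: 3

3


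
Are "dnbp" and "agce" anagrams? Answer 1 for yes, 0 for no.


Strings: "dnbp", "agce"
Sorted first:  bdnp
Sorted second: aceg
Differ at position 0: 'b' vs 'a' => not anagrams

0


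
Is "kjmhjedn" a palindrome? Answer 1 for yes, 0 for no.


Input: kjmhjedn
Reversed: ndejhmjk
  Compare pos 0 ('k') with pos 7 ('n'): MISMATCH
  Compare pos 1 ('j') with pos 6 ('d'): MISMATCH
  Compare pos 2 ('m') with pos 5 ('e'): MISMATCH
  Compare pos 3 ('h') with pos 4 ('j'): MISMATCH
Result: not a palindrome

0


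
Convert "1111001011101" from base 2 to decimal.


Input: "1111001011101" in base 2
Positional expansion:
  Digit '1' (value 1) x 2^12 = 4096
  Digit '1' (value 1) x 2^11 = 2048
  Digit '1' (value 1) x 2^10 = 1024
  Digit '1' (value 1) x 2^9 = 512
  Digit '0' (value 0) x 2^8 = 0
  Digit '0' (value 0) x 2^7 = 0
  Digit '1' (value 1) x 2^6 = 64
  Digit '0' (value 0) x 2^5 = 0
  Digit '1' (value 1) x 2^4 = 16
  Digit '1' (value 1) x 2^3 = 8
  Digit '1' (value 1) x 2^2 = 4
  Digit '0' (value 0) x 2^1 = 0
  Digit '1' (value 1) x 2^0 = 1
Sum = 7773

7773


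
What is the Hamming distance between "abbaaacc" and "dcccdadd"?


Comparing "abbaaacc" and "dcccdadd" position by position:
  Position 0: 'a' vs 'd' => differ
  Position 1: 'b' vs 'c' => differ
  Position 2: 'b' vs 'c' => differ
  Position 3: 'a' vs 'c' => differ
  Position 4: 'a' vs 'd' => differ
  Position 5: 'a' vs 'a' => same
  Position 6: 'c' vs 'd' => differ
  Position 7: 'c' vs 'd' => differ
Total differences (Hamming distance): 7

7


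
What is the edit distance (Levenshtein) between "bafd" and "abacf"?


Computing edit distance: "bafd" -> "abacf"
DP table:
           a    b    a    c    f
      0    1    2    3    4    5
  b   1    1    1    2    3    4
  a   2    1    2    1    2    3
  f   3    2    2    2    2    2
  d   4    3    3    3    3    3
Edit distance = dp[4][5] = 3

3


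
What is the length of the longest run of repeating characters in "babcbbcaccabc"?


Input: "babcbbcaccabc"
Scanning for longest run:
  Position 1 ('a'): new char, reset run to 1
  Position 2 ('b'): new char, reset run to 1
  Position 3 ('c'): new char, reset run to 1
  Position 4 ('b'): new char, reset run to 1
  Position 5 ('b'): continues run of 'b', length=2
  Position 6 ('c'): new char, reset run to 1
  Position 7 ('a'): new char, reset run to 1
  Position 8 ('c'): new char, reset run to 1
  Position 9 ('c'): continues run of 'c', length=2
  Position 10 ('a'): new char, reset run to 1
  Position 11 ('b'): new char, reset run to 1
  Position 12 ('c'): new char, reset run to 1
Longest run: 'b' with length 2

2


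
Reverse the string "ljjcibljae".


Input: ljjcibljae
Reading characters right to left:
  Position 9: 'e'
  Position 8: 'a'
  Position 7: 'j'
  Position 6: 'l'
  Position 5: 'b'
  Position 4: 'i'
  Position 3: 'c'
  Position 2: 'j'
  Position 1: 'j'
  Position 0: 'l'
Reversed: eajlbicjjl

eajlbicjjl


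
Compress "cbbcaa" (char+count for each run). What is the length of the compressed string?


Input: cbbcaa
Runs:
  'c' x 1 => "c1"
  'b' x 2 => "b2"
  'c' x 1 => "c1"
  'a' x 2 => "a2"
Compressed: "c1b2c1a2"
Compressed length: 8

8


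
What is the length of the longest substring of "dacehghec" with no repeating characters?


Input: "dacehghec"
Sliding window (track last position of each char):
  Position 0 ('d'): window [0,0] length 1 -- new best
  Position 1 ('a'): window [0,1] length 2 -- new best
  Position 2 ('c'): window [0,2] length 3 -- new best
  Position 3 ('e'): window [0,3] length 4 -- new best
  Position 4 ('h'): window [0,4] length 5 -- new best
  Position 5 ('g'): window [0,5] length 6 -- new best
  Position 6 ('h'): repeat (last at 4), move window start to 5
  Position 6 ('h'): window [5,6] length 2
  Position 7 ('e'): window [5,7] length 3
  Position 8 ('c'): window [5,8] length 4
Longest substring with no repeats: "dacehg" with length 6

6


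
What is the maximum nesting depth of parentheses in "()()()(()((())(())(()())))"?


Input: "()()()(()((())(())(()())))"
Tracking depth:
  Position 0 '(': depth becomes 1
  Position 1 ')': depth becomes 0
  Position 2 '(': depth becomes 1
  Position 3 ')': depth becomes 0
  Position 4 '(': depth becomes 1
  Position 5 ')': depth becomes 0
  Position 6 '(': depth becomes 1
  Position 7 '(': depth becomes 2
  Position 8 ')': depth becomes 1
  Position 9 '(': depth becomes 2
  Position 10 '(': depth becomes 3
  Position 11 '(': depth becomes 4
  Position 12 ')': depth becomes 3
  Position 13 ')': depth becomes 2
  Position 14 '(': depth becomes 3
  Position 15 '(': depth becomes 4
  Position 16 ')': depth becomes 3
  Position 17 ')': depth becomes 2
  Position 18 '(': depth becomes 3
  Position 19 '(': depth becomes 4
  Position 20 ')': depth becomes 3
  Position 21 '(': depth becomes 4
  Position 22 ')': depth becomes 3
  Position 23 ')': depth becomes 2
  Position 24 ')': depth becomes 1
  Position 25 ')': depth becomes 0
Maximum depth reached: 4

4


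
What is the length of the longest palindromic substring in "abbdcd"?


Input: "abbdcd"
Checking substrings for palindromes:
  [3:6] "dcd" (len 3) => palindrome
  [1:3] "bb" (len 2) => palindrome
Longest palindromic substring: "dcd" with length 3

3


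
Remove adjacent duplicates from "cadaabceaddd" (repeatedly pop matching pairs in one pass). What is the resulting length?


Input: cadaabceaddd
Stack-based adjacent duplicate removal:
  Read 'c': push. Stack: c
  Read 'a': push. Stack: ca
  Read 'd': push. Stack: cad
  Read 'a': push. Stack: cada
  Read 'a': matches stack top 'a' => pop. Stack: cad
  Read 'b': push. Stack: cadb
  Read 'c': push. Stack: cadbc
  Read 'e': push. Stack: cadbce
  Read 'a': push. Stack: cadbcea
  Read 'd': push. Stack: cadbcead
  Read 'd': matches stack top 'd' => pop. Stack: cadbcea
  Read 'd': push. Stack: cadbcead
Final stack: "cadbcead" (length 8)

8


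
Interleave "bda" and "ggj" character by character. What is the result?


Interleaving "bda" and "ggj":
  Position 0: 'b' from first, 'g' from second => "bg"
  Position 1: 'd' from first, 'g' from second => "dg"
  Position 2: 'a' from first, 'j' from second => "aj"
Result: bgdgaj

bgdgaj


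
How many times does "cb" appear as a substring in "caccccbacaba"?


Searching for "cb" in "caccccbacaba"
Scanning each position:
  Position 0: "ca" => no
  Position 1: "ac" => no
  Position 2: "cc" => no
  Position 3: "cc" => no
  Position 4: "cc" => no
  Position 5: "cb" => MATCH
  Position 6: "ba" => no
  Position 7: "ac" => no
  Position 8: "ca" => no
  Position 9: "ab" => no
  Position 10: "ba" => no
Total occurrences: 1

1


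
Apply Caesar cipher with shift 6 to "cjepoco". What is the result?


Caesar cipher: shift "cjepoco" by 6
  'c' (pos 2) + 6 = pos 8 = 'i'
  'j' (pos 9) + 6 = pos 15 = 'p'
  'e' (pos 4) + 6 = pos 10 = 'k'
  'p' (pos 15) + 6 = pos 21 = 'v'
  'o' (pos 14) + 6 = pos 20 = 'u'
  'c' (pos 2) + 6 = pos 8 = 'i'
  'o' (pos 14) + 6 = pos 20 = 'u'
Result: ipkvuiu

ipkvuiu


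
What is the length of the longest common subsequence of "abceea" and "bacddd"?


LCS of "abceea" and "bacddd"
DP table:
           b    a    c    d    d    d
      0    0    0    0    0    0    0
  a   0    0    1    1    1    1    1
  b   0    1    1    1    1    1    1
  c   0    1    1    2    2    2    2
  e   0    1    1    2    2    2    2
  e   0    1    1    2    2    2    2
  a   0    1    2    2    2    2    2
LCS length = dp[6][6] = 2

2


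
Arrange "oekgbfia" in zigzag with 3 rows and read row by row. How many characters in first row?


Zigzag "oekgbfia" into 3 rows:
Placing characters:
  'o' => row 0
  'e' => row 1
  'k' => row 2
  'g' => row 1
  'b' => row 0
  'f' => row 1
  'i' => row 2
  'a' => row 1
Rows:
  Row 0: "ob"
  Row 1: "egfa"
  Row 2: "ki"
First row length: 2

2


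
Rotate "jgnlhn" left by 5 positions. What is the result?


Input: "jgnlhn", rotate left by 5
First 5 characters: "jgnlh"
Remaining characters: "n"
Concatenate remaining + first: "n" + "jgnlh" = "njgnlh"

njgnlh


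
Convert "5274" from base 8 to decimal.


Input: "5274" in base 8
Positional expansion:
  Digit '5' (value 5) x 8^3 = 2560
  Digit '2' (value 2) x 8^2 = 128
  Digit '7' (value 7) x 8^1 = 56
  Digit '4' (value 4) x 8^0 = 4
Sum = 2748

2748


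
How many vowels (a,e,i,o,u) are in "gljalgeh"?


Input: gljalgeh
Checking each character:
  'g' at position 0: consonant
  'l' at position 1: consonant
  'j' at position 2: consonant
  'a' at position 3: vowel (running total: 1)
  'l' at position 4: consonant
  'g' at position 5: consonant
  'e' at position 6: vowel (running total: 2)
  'h' at position 7: consonant
Total vowels: 2

2


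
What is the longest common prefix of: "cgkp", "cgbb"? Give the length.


Words: cgkp, cgbb
  Position 0: all 'c' => match
  Position 1: all 'g' => match
  Position 2: ('k', 'b') => mismatch, stop
LCP = "cg" (length 2)

2


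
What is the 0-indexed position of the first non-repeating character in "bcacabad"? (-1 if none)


Input: bcacabad
Character frequencies:
  'a': 3
  'b': 2
  'c': 2
  'd': 1
Scanning left to right for freq == 1:
  Position 0 ('b'): freq=2, skip
  Position 1 ('c'): freq=2, skip
  Position 2 ('a'): freq=3, skip
  Position 3 ('c'): freq=2, skip
  Position 4 ('a'): freq=3, skip
  Position 5 ('b'): freq=2, skip
  Position 6 ('a'): freq=3, skip
  Position 7 ('d'): unique! => answer = 7

7


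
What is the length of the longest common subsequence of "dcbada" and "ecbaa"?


LCS of "dcbada" and "ecbaa"
DP table:
           e    c    b    a    a
      0    0    0    0    0    0
  d   0    0    0    0    0    0
  c   0    0    1    1    1    1
  b   0    0    1    2    2    2
  a   0    0    1    2    3    3
  d   0    0    1    2    3    3
  a   0    0    1    2    3    4
LCS length = dp[6][5] = 4

4


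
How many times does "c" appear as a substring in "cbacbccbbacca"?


Searching for "c" in "cbacbccbbacca"
Scanning each position:
  Position 0: "c" => MATCH
  Position 1: "b" => no
  Position 2: "a" => no
  Position 3: "c" => MATCH
  Position 4: "b" => no
  Position 5: "c" => MATCH
  Position 6: "c" => MATCH
  Position 7: "b" => no
  Position 8: "b" => no
  Position 9: "a" => no
  Position 10: "c" => MATCH
  Position 11: "c" => MATCH
  Position 12: "a" => no
Total occurrences: 6

6


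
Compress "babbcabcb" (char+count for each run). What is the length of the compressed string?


Input: babbcabcb
Runs:
  'b' x 1 => "b1"
  'a' x 1 => "a1"
  'b' x 2 => "b2"
  'c' x 1 => "c1"
  'a' x 1 => "a1"
  'b' x 1 => "b1"
  'c' x 1 => "c1"
  'b' x 1 => "b1"
Compressed: "b1a1b2c1a1b1c1b1"
Compressed length: 16

16


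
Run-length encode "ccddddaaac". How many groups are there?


Input: ccddddaaac
Scanning for consecutive runs:
  Group 1: 'c' x 2 (positions 0-1)
  Group 2: 'd' x 4 (positions 2-5)
  Group 3: 'a' x 3 (positions 6-8)
  Group 4: 'c' x 1 (positions 9-9)
Total groups: 4

4


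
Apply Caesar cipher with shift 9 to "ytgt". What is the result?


Caesar cipher: shift "ytgt" by 9
  'y' (pos 24) + 9 = pos 7 = 'h'
  't' (pos 19) + 9 = pos 2 = 'c'
  'g' (pos 6) + 9 = pos 15 = 'p'
  't' (pos 19) + 9 = pos 2 = 'c'
Result: hcpc

hcpc


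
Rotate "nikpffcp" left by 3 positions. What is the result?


Input: "nikpffcp", rotate left by 3
First 3 characters: "nik"
Remaining characters: "pffcp"
Concatenate remaining + first: "pffcp" + "nik" = "pffcpnik"

pffcpnik


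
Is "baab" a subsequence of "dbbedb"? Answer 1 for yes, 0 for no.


Check if "baab" is a subsequence of "dbbedb"
Greedy scan:
  Position 0 ('d'): no match needed
  Position 1 ('b'): matches sub[0] = 'b'
  Position 2 ('b'): no match needed
  Position 3 ('e'): no match needed
  Position 4 ('d'): no match needed
  Position 5 ('b'): no match needed
Only matched 1/4 characters => not a subsequence

0


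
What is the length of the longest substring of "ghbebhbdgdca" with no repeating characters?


Input: "ghbebhbdgdca"
Sliding window (track last position of each char):
  Position 0 ('g'): window [0,0] length 1 -- new best
  Position 1 ('h'): window [0,1] length 2 -- new best
  Position 2 ('b'): window [0,2] length 3 -- new best
  Position 3 ('e'): window [0,3] length 4 -- new best
  Position 4 ('b'): repeat (last at 2), move window start to 3
  Position 4 ('b'): window [3,4] length 2
  Position 5 ('h'): window [3,5] length 3
  Position 6 ('b'): repeat (last at 4), move window start to 5
  Position 6 ('b'): window [5,6] length 2
  Position 7 ('d'): window [5,7] length 3
  Position 8 ('g'): window [5,8] length 4
  Position 9 ('d'): repeat (last at 7), move window start to 8
  Position 9 ('d'): window [8,9] length 2
  Position 10 ('c'): window [8,10] length 3
  Position 11 ('a'): window [8,11] length 4
Longest substring with no repeats: "ghbe" with length 4

4


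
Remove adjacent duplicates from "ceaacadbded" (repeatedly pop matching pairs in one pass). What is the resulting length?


Input: ceaacadbded
Stack-based adjacent duplicate removal:
  Read 'c': push. Stack: c
  Read 'e': push. Stack: ce
  Read 'a': push. Stack: cea
  Read 'a': matches stack top 'a' => pop. Stack: ce
  Read 'c': push. Stack: cec
  Read 'a': push. Stack: ceca
  Read 'd': push. Stack: cecad
  Read 'b': push. Stack: cecadb
  Read 'd': push. Stack: cecadbd
  Read 'e': push. Stack: cecadbde
  Read 'd': push. Stack: cecadbded
Final stack: "cecadbded" (length 9)

9


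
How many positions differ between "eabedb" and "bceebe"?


Comparing "eabedb" and "bceebe" position by position:
  Position 0: 'e' vs 'b' => DIFFER
  Position 1: 'a' vs 'c' => DIFFER
  Position 2: 'b' vs 'e' => DIFFER
  Position 3: 'e' vs 'e' => same
  Position 4: 'd' vs 'b' => DIFFER
  Position 5: 'b' vs 'e' => DIFFER
Positions that differ: 5

5


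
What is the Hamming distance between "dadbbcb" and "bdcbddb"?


Comparing "dadbbcb" and "bdcbddb" position by position:
  Position 0: 'd' vs 'b' => differ
  Position 1: 'a' vs 'd' => differ
  Position 2: 'd' vs 'c' => differ
  Position 3: 'b' vs 'b' => same
  Position 4: 'b' vs 'd' => differ
  Position 5: 'c' vs 'd' => differ
  Position 6: 'b' vs 'b' => same
Total differences (Hamming distance): 5

5


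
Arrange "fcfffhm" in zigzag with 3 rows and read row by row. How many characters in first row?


Zigzag "fcfffhm" into 3 rows:
Placing characters:
  'f' => row 0
  'c' => row 1
  'f' => row 2
  'f' => row 1
  'f' => row 0
  'h' => row 1
  'm' => row 2
Rows:
  Row 0: "ff"
  Row 1: "cfh"
  Row 2: "fm"
First row length: 2

2


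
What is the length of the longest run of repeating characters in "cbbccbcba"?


Input: "cbbccbcba"
Scanning for longest run:
  Position 1 ('b'): new char, reset run to 1
  Position 2 ('b'): continues run of 'b', length=2
  Position 3 ('c'): new char, reset run to 1
  Position 4 ('c'): continues run of 'c', length=2
  Position 5 ('b'): new char, reset run to 1
  Position 6 ('c'): new char, reset run to 1
  Position 7 ('b'): new char, reset run to 1
  Position 8 ('a'): new char, reset run to 1
Longest run: 'b' with length 2

2


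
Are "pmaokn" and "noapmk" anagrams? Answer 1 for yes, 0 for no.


Strings: "pmaokn", "noapmk"
Sorted first:  akmnop
Sorted second: akmnop
Sorted forms match => anagrams

1


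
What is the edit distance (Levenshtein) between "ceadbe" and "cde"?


Computing edit distance: "ceadbe" -> "cde"
DP table:
           c    d    e
      0    1    2    3
  c   1    0    1    2
  e   2    1    1    1
  a   3    2    2    2
  d   4    3    2    3
  b   5    4    3    3
  e   6    5    4    3
Edit distance = dp[6][3] = 3

3


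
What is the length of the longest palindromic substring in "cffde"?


Input: "cffde"
Checking substrings for palindromes:
  [1:3] "ff" (len 2) => palindrome
Longest palindromic substring: "ff" with length 2

2


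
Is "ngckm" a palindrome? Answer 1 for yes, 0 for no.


Input: ngckm
Reversed: mkcgn
  Compare pos 0 ('n') with pos 4 ('m'): MISMATCH
  Compare pos 1 ('g') with pos 3 ('k'): MISMATCH
Result: not a palindrome

0


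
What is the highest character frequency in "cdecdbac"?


Input: cdecdbac
Character counts:
  'a': 1
  'b': 1
  'c': 3
  'd': 2
  'e': 1
Maximum frequency: 3

3


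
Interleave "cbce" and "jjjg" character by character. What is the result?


Interleaving "cbce" and "jjjg":
  Position 0: 'c' from first, 'j' from second => "cj"
  Position 1: 'b' from first, 'j' from second => "bj"
  Position 2: 'c' from first, 'j' from second => "cj"
  Position 3: 'e' from first, 'g' from second => "eg"
Result: cjbjcjeg

cjbjcjeg


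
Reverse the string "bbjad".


Input: bbjad
Reading characters right to left:
  Position 4: 'd'
  Position 3: 'a'
  Position 2: 'j'
  Position 1: 'b'
  Position 0: 'b'
Reversed: dajbb

dajbb


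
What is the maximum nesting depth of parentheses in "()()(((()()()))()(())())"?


Input: "()()(((()()()))()(())())"
Tracking depth:
  Position 0 '(': depth becomes 1
  Position 1 ')': depth becomes 0
  Position 2 '(': depth becomes 1
  Position 3 ')': depth becomes 0
  Position 4 '(': depth becomes 1
  Position 5 '(': depth becomes 2
  Position 6 '(': depth becomes 3
  Position 7 '(': depth becomes 4
  Position 8 ')': depth becomes 3
  Position 9 '(': depth becomes 4
  Position 10 ')': depth becomes 3
  Position 11 '(': depth becomes 4
  Position 12 ')': depth becomes 3
  Position 13 ')': depth becomes 2
  Position 14 ')': depth becomes 1
  Position 15 '(': depth becomes 2
  Position 16 ')': depth becomes 1
  Position 17 '(': depth becomes 2
  Position 18 '(': depth becomes 3
  Position 19 ')': depth becomes 2
  Position 20 ')': depth becomes 1
  Position 21 '(': depth becomes 2
  Position 22 ')': depth becomes 1
  Position 23 ')': depth becomes 0
Maximum depth reached: 4

4


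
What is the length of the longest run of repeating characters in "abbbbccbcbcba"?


Input: "abbbbccbcbcba"
Scanning for longest run:
  Position 1 ('b'): new char, reset run to 1
  Position 2 ('b'): continues run of 'b', length=2
  Position 3 ('b'): continues run of 'b', length=3
  Position 4 ('b'): continues run of 'b', length=4
  Position 5 ('c'): new char, reset run to 1
  Position 6 ('c'): continues run of 'c', length=2
  Position 7 ('b'): new char, reset run to 1
  Position 8 ('c'): new char, reset run to 1
  Position 9 ('b'): new char, reset run to 1
  Position 10 ('c'): new char, reset run to 1
  Position 11 ('b'): new char, reset run to 1
  Position 12 ('a'): new char, reset run to 1
Longest run: 'b' with length 4

4


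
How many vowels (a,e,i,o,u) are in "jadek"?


Input: jadek
Checking each character:
  'j' at position 0: consonant
  'a' at position 1: vowel (running total: 1)
  'd' at position 2: consonant
  'e' at position 3: vowel (running total: 2)
  'k' at position 4: consonant
Total vowels: 2

2


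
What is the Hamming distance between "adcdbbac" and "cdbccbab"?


Comparing "adcdbbac" and "cdbccbab" position by position:
  Position 0: 'a' vs 'c' => differ
  Position 1: 'd' vs 'd' => same
  Position 2: 'c' vs 'b' => differ
  Position 3: 'd' vs 'c' => differ
  Position 4: 'b' vs 'c' => differ
  Position 5: 'b' vs 'b' => same
  Position 6: 'a' vs 'a' => same
  Position 7: 'c' vs 'b' => differ
Total differences (Hamming distance): 5

5


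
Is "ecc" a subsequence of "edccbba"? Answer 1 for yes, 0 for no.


Check if "ecc" is a subsequence of "edccbba"
Greedy scan:
  Position 0 ('e'): matches sub[0] = 'e'
  Position 1 ('d'): no match needed
  Position 2 ('c'): matches sub[1] = 'c'
  Position 3 ('c'): matches sub[2] = 'c'
  Position 4 ('b'): no match needed
  Position 5 ('b'): no match needed
  Position 6 ('a'): no match needed
All 3 characters matched => is a subsequence

1


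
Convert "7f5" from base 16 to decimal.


Input: "7f5" in base 16
Positional expansion:
  Digit '7' (value 7) x 16^2 = 1792
  Digit 'f' (value 15) x 16^1 = 240
  Digit '5' (value 5) x 16^0 = 5
Sum = 2037

2037


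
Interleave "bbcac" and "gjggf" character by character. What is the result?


Interleaving "bbcac" and "gjggf":
  Position 0: 'b' from first, 'g' from second => "bg"
  Position 1: 'b' from first, 'j' from second => "bj"
  Position 2: 'c' from first, 'g' from second => "cg"
  Position 3: 'a' from first, 'g' from second => "ag"
  Position 4: 'c' from first, 'f' from second => "cf"
Result: bgbjcgagcf

bgbjcgagcf


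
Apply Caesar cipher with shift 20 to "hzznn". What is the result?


Caesar cipher: shift "hzznn" by 20
  'h' (pos 7) + 20 = pos 1 = 'b'
  'z' (pos 25) + 20 = pos 19 = 't'
  'z' (pos 25) + 20 = pos 19 = 't'
  'n' (pos 13) + 20 = pos 7 = 'h'
  'n' (pos 13) + 20 = pos 7 = 'h'
Result: btthh

btthh


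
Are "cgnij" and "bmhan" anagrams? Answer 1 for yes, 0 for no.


Strings: "cgnij", "bmhan"
Sorted first:  cgijn
Sorted second: abhmn
Differ at position 0: 'c' vs 'a' => not anagrams

0


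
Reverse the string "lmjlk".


Input: lmjlk
Reading characters right to left:
  Position 4: 'k'
  Position 3: 'l'
  Position 2: 'j'
  Position 1: 'm'
  Position 0: 'l'
Reversed: kljml

kljml


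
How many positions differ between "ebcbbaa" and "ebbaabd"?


Comparing "ebcbbaa" and "ebbaabd" position by position:
  Position 0: 'e' vs 'e' => same
  Position 1: 'b' vs 'b' => same
  Position 2: 'c' vs 'b' => DIFFER
  Position 3: 'b' vs 'a' => DIFFER
  Position 4: 'b' vs 'a' => DIFFER
  Position 5: 'a' vs 'b' => DIFFER
  Position 6: 'a' vs 'd' => DIFFER
Positions that differ: 5

5


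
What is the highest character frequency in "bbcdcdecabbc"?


Input: bbcdcdecabbc
Character counts:
  'a': 1
  'b': 4
  'c': 4
  'd': 2
  'e': 1
Maximum frequency: 4

4


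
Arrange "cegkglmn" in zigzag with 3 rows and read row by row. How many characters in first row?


Zigzag "cegkglmn" into 3 rows:
Placing characters:
  'c' => row 0
  'e' => row 1
  'g' => row 2
  'k' => row 1
  'g' => row 0
  'l' => row 1
  'm' => row 2
  'n' => row 1
Rows:
  Row 0: "cg"
  Row 1: "ekln"
  Row 2: "gm"
First row length: 2

2


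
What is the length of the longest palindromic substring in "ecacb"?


Input: "ecacb"
Checking substrings for palindromes:
  [1:4] "cac" (len 3) => palindrome
Longest palindromic substring: "cac" with length 3

3


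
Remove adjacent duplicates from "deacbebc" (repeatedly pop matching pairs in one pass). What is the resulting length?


Input: deacbebc
Stack-based adjacent duplicate removal:
  Read 'd': push. Stack: d
  Read 'e': push. Stack: de
  Read 'a': push. Stack: dea
  Read 'c': push. Stack: deac
  Read 'b': push. Stack: deacb
  Read 'e': push. Stack: deacbe
  Read 'b': push. Stack: deacbeb
  Read 'c': push. Stack: deacbebc
Final stack: "deacbebc" (length 8)

8


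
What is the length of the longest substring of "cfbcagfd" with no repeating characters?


Input: "cfbcagfd"
Sliding window (track last position of each char):
  Position 0 ('c'): window [0,0] length 1 -- new best
  Position 1 ('f'): window [0,1] length 2 -- new best
  Position 2 ('b'): window [0,2] length 3 -- new best
  Position 3 ('c'): repeat (last at 0), move window start to 1
  Position 3 ('c'): window [1,3] length 3
  Position 4 ('a'): window [1,4] length 4 -- new best
  Position 5 ('g'): window [1,5] length 5 -- new best
  Position 6 ('f'): repeat (last at 1), move window start to 2
  Position 6 ('f'): window [2,6] length 5
  Position 7 ('d'): window [2,7] length 6 -- new best
Longest substring with no repeats: "bcagfd" with length 6

6


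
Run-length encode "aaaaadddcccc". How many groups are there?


Input: aaaaadddcccc
Scanning for consecutive runs:
  Group 1: 'a' x 5 (positions 0-4)
  Group 2: 'd' x 3 (positions 5-7)
  Group 3: 'c' x 4 (positions 8-11)
Total groups: 3

3


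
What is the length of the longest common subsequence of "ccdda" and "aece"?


LCS of "ccdda" and "aece"
DP table:
           a    e    c    e
      0    0    0    0    0
  c   0    0    0    1    1
  c   0    0    0    1    1
  d   0    0    0    1    1
  d   0    0    0    1    1
  a   0    1    1    1    1
LCS length = dp[5][4] = 1

1


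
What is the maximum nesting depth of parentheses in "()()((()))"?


Input: "()()((()))"
Tracking depth:
  Position 0 '(': depth becomes 1
  Position 1 ')': depth becomes 0
  Position 2 '(': depth becomes 1
  Position 3 ')': depth becomes 0
  Position 4 '(': depth becomes 1
  Position 5 '(': depth becomes 2
  Position 6 '(': depth becomes 3
  Position 7 ')': depth becomes 2
  Position 8 ')': depth becomes 1
  Position 9 ')': depth becomes 0
Maximum depth reached: 3

3


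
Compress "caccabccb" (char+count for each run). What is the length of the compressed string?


Input: caccabccb
Runs:
  'c' x 1 => "c1"
  'a' x 1 => "a1"
  'c' x 2 => "c2"
  'a' x 1 => "a1"
  'b' x 1 => "b1"
  'c' x 2 => "c2"
  'b' x 1 => "b1"
Compressed: "c1a1c2a1b1c2b1"
Compressed length: 14

14


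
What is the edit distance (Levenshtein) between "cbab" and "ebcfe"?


Computing edit distance: "cbab" -> "ebcfe"
DP table:
           e    b    c    f    e
      0    1    2    3    4    5
  c   1    1    2    2    3    4
  b   2    2    1    2    3    4
  a   3    3    2    2    3    4
  b   4    4    3    3    3    4
Edit distance = dp[4][5] = 4

4


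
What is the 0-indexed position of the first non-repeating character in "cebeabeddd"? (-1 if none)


Input: cebeabeddd
Character frequencies:
  'a': 1
  'b': 2
  'c': 1
  'd': 3
  'e': 3
Scanning left to right for freq == 1:
  Position 0 ('c'): unique! => answer = 0

0


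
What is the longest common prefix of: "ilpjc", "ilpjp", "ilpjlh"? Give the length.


Words: ilpjc, ilpjp, ilpjlh
  Position 0: all 'i' => match
  Position 1: all 'l' => match
  Position 2: all 'p' => match
  Position 3: all 'j' => match
  Position 4: ('c', 'p', 'l') => mismatch, stop
LCP = "ilpj" (length 4)

4


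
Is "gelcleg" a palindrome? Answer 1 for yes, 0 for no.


Input: gelcleg
Reversed: gelcleg
  Compare pos 0 ('g') with pos 6 ('g'): match
  Compare pos 1 ('e') with pos 5 ('e'): match
  Compare pos 2 ('l') with pos 4 ('l'): match
Result: palindrome

1


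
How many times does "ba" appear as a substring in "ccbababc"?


Searching for "ba" in "ccbababc"
Scanning each position:
  Position 0: "cc" => no
  Position 1: "cb" => no
  Position 2: "ba" => MATCH
  Position 3: "ab" => no
  Position 4: "ba" => MATCH
  Position 5: "ab" => no
  Position 6: "bc" => no
Total occurrences: 2

2


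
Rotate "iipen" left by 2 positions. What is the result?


Input: "iipen", rotate left by 2
First 2 characters: "ii"
Remaining characters: "pen"
Concatenate remaining + first: "pen" + "ii" = "penii"

penii


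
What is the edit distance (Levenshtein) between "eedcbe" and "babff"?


Computing edit distance: "eedcbe" -> "babff"
DP table:
           b    a    b    f    f
      0    1    2    3    4    5
  e   1    1    2    3    4    5
  e   2    2    2    3    4    5
  d   3    3    3    3    4    5
  c   4    4    4    4    4    5
  b   5    4    5    4    5    5
  e   6    5    5    5    5    6
Edit distance = dp[6][5] = 6

6


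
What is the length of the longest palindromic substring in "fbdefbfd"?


Input: "fbdefbfd"
Checking substrings for palindromes:
  [4:7] "fbf" (len 3) => palindrome
Longest palindromic substring: "fbf" with length 3

3


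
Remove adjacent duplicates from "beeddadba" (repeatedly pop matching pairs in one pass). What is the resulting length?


Input: beeddadba
Stack-based adjacent duplicate removal:
  Read 'b': push. Stack: b
  Read 'e': push. Stack: be
  Read 'e': matches stack top 'e' => pop. Stack: b
  Read 'd': push. Stack: bd
  Read 'd': matches stack top 'd' => pop. Stack: b
  Read 'a': push. Stack: ba
  Read 'd': push. Stack: bad
  Read 'b': push. Stack: badb
  Read 'a': push. Stack: badba
Final stack: "badba" (length 5)

5


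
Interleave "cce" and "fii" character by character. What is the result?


Interleaving "cce" and "fii":
  Position 0: 'c' from first, 'f' from second => "cf"
  Position 1: 'c' from first, 'i' from second => "ci"
  Position 2: 'e' from first, 'i' from second => "ei"
Result: cfciei

cfciei


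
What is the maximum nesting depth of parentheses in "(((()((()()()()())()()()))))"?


Input: "(((()((()()()()())()()()))))"
Tracking depth:
  Position 0 '(': depth becomes 1
  Position 1 '(': depth becomes 2
  Position 2 '(': depth becomes 3
  Position 3 '(': depth becomes 4
  Position 4 ')': depth becomes 3
  Position 5 '(': depth becomes 4
  Position 6 '(': depth becomes 5
  Position 7 '(': depth becomes 6
  Position 8 ')': depth becomes 5
  Position 9 '(': depth becomes 6
  Position 10 ')': depth becomes 5
  Position 11 '(': depth becomes 6
  Position 12 ')': depth becomes 5
  Position 13 '(': depth becomes 6
  Position 14 ')': depth becomes 5
  Position 15 '(': depth becomes 6
  Position 16 ')': depth becomes 5
  Position 17 ')': depth becomes 4
  Position 18 '(': depth becomes 5
  Position 19 ')': depth becomes 4
  Position 20 '(': depth becomes 5
  Position 21 ')': depth becomes 4
  Position 22 '(': depth becomes 5
  Position 23 ')': depth becomes 4
  Position 24 ')': depth becomes 3
  Position 25 ')': depth becomes 2
  Position 26 ')': depth becomes 1
  Position 27 ')': depth becomes 0
Maximum depth reached: 6

6


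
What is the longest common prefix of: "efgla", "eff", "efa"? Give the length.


Words: efgla, eff, efa
  Position 0: all 'e' => match
  Position 1: all 'f' => match
  Position 2: ('g', 'f', 'a') => mismatch, stop
LCP = "ef" (length 2)

2


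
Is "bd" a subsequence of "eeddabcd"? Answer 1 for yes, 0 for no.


Check if "bd" is a subsequence of "eeddabcd"
Greedy scan:
  Position 0 ('e'): no match needed
  Position 1 ('e'): no match needed
  Position 2 ('d'): no match needed
  Position 3 ('d'): no match needed
  Position 4 ('a'): no match needed
  Position 5 ('b'): matches sub[0] = 'b'
  Position 6 ('c'): no match needed
  Position 7 ('d'): matches sub[1] = 'd'
All 2 characters matched => is a subsequence

1


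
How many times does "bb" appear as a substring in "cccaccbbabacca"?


Searching for "bb" in "cccaccbbabacca"
Scanning each position:
  Position 0: "cc" => no
  Position 1: "cc" => no
  Position 2: "ca" => no
  Position 3: "ac" => no
  Position 4: "cc" => no
  Position 5: "cb" => no
  Position 6: "bb" => MATCH
  Position 7: "ba" => no
  Position 8: "ab" => no
  Position 9: "ba" => no
  Position 10: "ac" => no
  Position 11: "cc" => no
  Position 12: "ca" => no
Total occurrences: 1

1


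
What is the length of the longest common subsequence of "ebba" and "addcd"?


LCS of "ebba" and "addcd"
DP table:
           a    d    d    c    d
      0    0    0    0    0    0
  e   0    0    0    0    0    0
  b   0    0    0    0    0    0
  b   0    0    0    0    0    0
  a   0    1    1    1    1    1
LCS length = dp[4][5] = 1

1


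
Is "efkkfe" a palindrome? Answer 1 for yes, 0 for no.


Input: efkkfe
Reversed: efkkfe
  Compare pos 0 ('e') with pos 5 ('e'): match
  Compare pos 1 ('f') with pos 4 ('f'): match
  Compare pos 2 ('k') with pos 3 ('k'): match
Result: palindrome

1


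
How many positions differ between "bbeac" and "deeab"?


Comparing "bbeac" and "deeab" position by position:
  Position 0: 'b' vs 'd' => DIFFER
  Position 1: 'b' vs 'e' => DIFFER
  Position 2: 'e' vs 'e' => same
  Position 3: 'a' vs 'a' => same
  Position 4: 'c' vs 'b' => DIFFER
Positions that differ: 3

3


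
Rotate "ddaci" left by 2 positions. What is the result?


Input: "ddaci", rotate left by 2
First 2 characters: "dd"
Remaining characters: "aci"
Concatenate remaining + first: "aci" + "dd" = "acidd"

acidd


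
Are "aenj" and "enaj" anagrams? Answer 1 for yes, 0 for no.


Strings: "aenj", "enaj"
Sorted first:  aejn
Sorted second: aejn
Sorted forms match => anagrams

1


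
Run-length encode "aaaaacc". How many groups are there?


Input: aaaaacc
Scanning for consecutive runs:
  Group 1: 'a' x 5 (positions 0-4)
  Group 2: 'c' x 2 (positions 5-6)
Total groups: 2

2


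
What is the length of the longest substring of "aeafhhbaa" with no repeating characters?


Input: "aeafhhbaa"
Sliding window (track last position of each char):
  Position 0 ('a'): window [0,0] length 1 -- new best
  Position 1 ('e'): window [0,1] length 2 -- new best
  Position 2 ('a'): repeat (last at 0), move window start to 1
  Position 2 ('a'): window [1,2] length 2
  Position 3 ('f'): window [1,3] length 3 -- new best
  Position 4 ('h'): window [1,4] length 4 -- new best
  Position 5 ('h'): repeat (last at 4), move window start to 5
  Position 5 ('h'): window [5,5] length 1
  Position 6 ('b'): window [5,6] length 2
  Position 7 ('a'): window [5,7] length 3
  Position 8 ('a'): repeat (last at 7), move window start to 8
  Position 8 ('a'): window [8,8] length 1
Longest substring with no repeats: "eafh" with length 4

4


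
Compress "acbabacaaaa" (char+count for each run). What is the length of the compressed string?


Input: acbabacaaaa
Runs:
  'a' x 1 => "a1"
  'c' x 1 => "c1"
  'b' x 1 => "b1"
  'a' x 1 => "a1"
  'b' x 1 => "b1"
  'a' x 1 => "a1"
  'c' x 1 => "c1"
  'a' x 4 => "a4"
Compressed: "a1c1b1a1b1a1c1a4"
Compressed length: 16

16


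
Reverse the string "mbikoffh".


Input: mbikoffh
Reading characters right to left:
  Position 7: 'h'
  Position 6: 'f'
  Position 5: 'f'
  Position 4: 'o'
  Position 3: 'k'
  Position 2: 'i'
  Position 1: 'b'
  Position 0: 'm'
Reversed: hffokibm

hffokibm


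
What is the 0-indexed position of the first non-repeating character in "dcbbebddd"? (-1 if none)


Input: dcbbebddd
Character frequencies:
  'b': 3
  'c': 1
  'd': 4
  'e': 1
Scanning left to right for freq == 1:
  Position 0 ('d'): freq=4, skip
  Position 1 ('c'): unique! => answer = 1

1


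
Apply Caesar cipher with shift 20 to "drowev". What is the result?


Caesar cipher: shift "drowev" by 20
  'd' (pos 3) + 20 = pos 23 = 'x'
  'r' (pos 17) + 20 = pos 11 = 'l'
  'o' (pos 14) + 20 = pos 8 = 'i'
  'w' (pos 22) + 20 = pos 16 = 'q'
  'e' (pos 4) + 20 = pos 24 = 'y'
  'v' (pos 21) + 20 = pos 15 = 'p'
Result: xliqyp

xliqyp


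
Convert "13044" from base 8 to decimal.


Input: "13044" in base 8
Positional expansion:
  Digit '1' (value 1) x 8^4 = 4096
  Digit '3' (value 3) x 8^3 = 1536
  Digit '0' (value 0) x 8^2 = 0
  Digit '4' (value 4) x 8^1 = 32
  Digit '4' (value 4) x 8^0 = 4
Sum = 5668

5668


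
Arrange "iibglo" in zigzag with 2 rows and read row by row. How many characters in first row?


Zigzag "iibglo" into 2 rows:
Placing characters:
  'i' => row 0
  'i' => row 1
  'b' => row 0
  'g' => row 1
  'l' => row 0
  'o' => row 1
Rows:
  Row 0: "ibl"
  Row 1: "igo"
First row length: 3

3


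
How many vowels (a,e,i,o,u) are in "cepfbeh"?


Input: cepfbeh
Checking each character:
  'c' at position 0: consonant
  'e' at position 1: vowel (running total: 1)
  'p' at position 2: consonant
  'f' at position 3: consonant
  'b' at position 4: consonant
  'e' at position 5: vowel (running total: 2)
  'h' at position 6: consonant
Total vowels: 2

2


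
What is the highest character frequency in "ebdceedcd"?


Input: ebdceedcd
Character counts:
  'b': 1
  'c': 2
  'd': 3
  'e': 3
Maximum frequency: 3

3


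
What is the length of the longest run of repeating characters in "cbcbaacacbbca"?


Input: "cbcbaacacbbca"
Scanning for longest run:
  Position 1 ('b'): new char, reset run to 1
  Position 2 ('c'): new char, reset run to 1
  Position 3 ('b'): new char, reset run to 1
  Position 4 ('a'): new char, reset run to 1
  Position 5 ('a'): continues run of 'a', length=2
  Position 6 ('c'): new char, reset run to 1
  Position 7 ('a'): new char, reset run to 1
  Position 8 ('c'): new char, reset run to 1
  Position 9 ('b'): new char, reset run to 1
  Position 10 ('b'): continues run of 'b', length=2
  Position 11 ('c'): new char, reset run to 1
  Position 12 ('a'): new char, reset run to 1
Longest run: 'a' with length 2

2


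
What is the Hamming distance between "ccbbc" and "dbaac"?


Comparing "ccbbc" and "dbaac" position by position:
  Position 0: 'c' vs 'd' => differ
  Position 1: 'c' vs 'b' => differ
  Position 2: 'b' vs 'a' => differ
  Position 3: 'b' vs 'a' => differ
  Position 4: 'c' vs 'c' => same
Total differences (Hamming distance): 4

4


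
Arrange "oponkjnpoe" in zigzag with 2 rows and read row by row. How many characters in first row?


Zigzag "oponkjnpoe" into 2 rows:
Placing characters:
  'o' => row 0
  'p' => row 1
  'o' => row 0
  'n' => row 1
  'k' => row 0
  'j' => row 1
  'n' => row 0
  'p' => row 1
  'o' => row 0
  'e' => row 1
Rows:
  Row 0: "ookno"
  Row 1: "pnjpe"
First row length: 5

5


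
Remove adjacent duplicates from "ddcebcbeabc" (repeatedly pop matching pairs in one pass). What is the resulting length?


Input: ddcebcbeabc
Stack-based adjacent duplicate removal:
  Read 'd': push. Stack: d
  Read 'd': matches stack top 'd' => pop. Stack: (empty)
  Read 'c': push. Stack: c
  Read 'e': push. Stack: ce
  Read 'b': push. Stack: ceb
  Read 'c': push. Stack: cebc
  Read 'b': push. Stack: cebcb
  Read 'e': push. Stack: cebcbe
  Read 'a': push. Stack: cebcbea
  Read 'b': push. Stack: cebcbeab
  Read 'c': push. Stack: cebcbeabc
Final stack: "cebcbeabc" (length 9)

9


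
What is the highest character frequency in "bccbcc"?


Input: bccbcc
Character counts:
  'b': 2
  'c': 4
Maximum frequency: 4

4


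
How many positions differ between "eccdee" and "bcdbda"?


Comparing "eccdee" and "bcdbda" position by position:
  Position 0: 'e' vs 'b' => DIFFER
  Position 1: 'c' vs 'c' => same
  Position 2: 'c' vs 'd' => DIFFER
  Position 3: 'd' vs 'b' => DIFFER
  Position 4: 'e' vs 'd' => DIFFER
  Position 5: 'e' vs 'a' => DIFFER
Positions that differ: 5

5


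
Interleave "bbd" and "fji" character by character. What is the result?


Interleaving "bbd" and "fji":
  Position 0: 'b' from first, 'f' from second => "bf"
  Position 1: 'b' from first, 'j' from second => "bj"
  Position 2: 'd' from first, 'i' from second => "di"
Result: bfbjdi

bfbjdi


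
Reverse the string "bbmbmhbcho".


Input: bbmbmhbcho
Reading characters right to left:
  Position 9: 'o'
  Position 8: 'h'
  Position 7: 'c'
  Position 6: 'b'
  Position 5: 'h'
  Position 4: 'm'
  Position 3: 'b'
  Position 2: 'm'
  Position 1: 'b'
  Position 0: 'b'
Reversed: ohcbhmbmbb

ohcbhmbmbb


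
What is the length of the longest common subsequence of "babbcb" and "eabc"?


LCS of "babbcb" and "eabc"
DP table:
           e    a    b    c
      0    0    0    0    0
  b   0    0    0    1    1
  a   0    0    1    1    1
  b   0    0    1    2    2
  b   0    0    1    2    2
  c   0    0    1    2    3
  b   0    0    1    2    3
LCS length = dp[6][4] = 3

3


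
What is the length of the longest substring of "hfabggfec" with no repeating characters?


Input: "hfabggfec"
Sliding window (track last position of each char):
  Position 0 ('h'): window [0,0] length 1 -- new best
  Position 1 ('f'): window [0,1] length 2 -- new best
  Position 2 ('a'): window [0,2] length 3 -- new best
  Position 3 ('b'): window [0,3] length 4 -- new best
  Position 4 ('g'): window [0,4] length 5 -- new best
  Position 5 ('g'): repeat (last at 4), move window start to 5
  Position 5 ('g'): window [5,5] length 1
  Position 6 ('f'): window [5,6] length 2
  Position 7 ('e'): window [5,7] length 3
  Position 8 ('c'): window [5,8] length 4
Longest substring with no repeats: "hfabg" with length 5

5
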